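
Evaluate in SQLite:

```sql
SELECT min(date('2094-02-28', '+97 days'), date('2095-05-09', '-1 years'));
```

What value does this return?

date('2094-02-28', '+97 days') → 2094-06-05.
date('2095-05-09', '-1 years') → 2094-05-09.
Earlier of the two is 2094-05-09.

2094-05-09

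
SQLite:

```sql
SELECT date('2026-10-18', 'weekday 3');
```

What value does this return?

`weekday 3` advances to the next Wednesday; 2026-10-18 is a Sunday, so it moves forward to 2026-10-21.

2026-10-21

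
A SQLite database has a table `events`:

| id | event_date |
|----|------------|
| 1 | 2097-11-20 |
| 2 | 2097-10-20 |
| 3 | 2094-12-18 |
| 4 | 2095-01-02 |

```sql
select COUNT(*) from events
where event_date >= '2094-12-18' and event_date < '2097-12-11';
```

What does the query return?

Rows in [2094-12-18, 2097-12-11): 2097-11-20, 2097-10-20, 2094-12-18, 2095-01-02 → 4 rows.

4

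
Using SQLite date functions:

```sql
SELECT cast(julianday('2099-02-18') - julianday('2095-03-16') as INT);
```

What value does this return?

15 days remain in March 2095 after the 16th (31 − 16).
Full months from April 2095 through January 2099 contribute their day counts.
Then 18 days into February 2099.
Total: 15 + 30 + 31 + 30 + 31 + 31 + 30 + 31 + 30 + 31 + 31 + 29 + 31 + 30 + 31 + 30 + 31 + 31 + 30 + 31 + 30 + 31 + 31 + 28 + 31 + 30 + 31 + 30 + 31 + 31 + 30 + 31 + 30 + 31 + 31 + 28 + 31 + 30 + 31 + 30 + 31 + 31 + 30 + 31 + 30 + 31 + 31 + 18 = 1435.

1435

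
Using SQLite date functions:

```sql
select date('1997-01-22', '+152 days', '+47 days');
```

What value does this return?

Applying '+152 days' to 1997-01-22: counting 152 days forward gives 1997-06-23.
Applying '+47 days' to 1997-06-23: counting 47 days forward gives 1997-08-09.

1997-08-09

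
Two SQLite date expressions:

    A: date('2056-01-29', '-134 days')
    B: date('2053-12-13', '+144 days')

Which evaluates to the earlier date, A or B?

B

A = 2055-09-17.
B = 2054-05-06.
B is earlier.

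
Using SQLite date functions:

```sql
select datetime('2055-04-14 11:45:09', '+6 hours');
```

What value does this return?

+6 hours from 2055-04-14 11:45:09 is 2055-04-14 17:45:09.

2055-04-14 17:45:09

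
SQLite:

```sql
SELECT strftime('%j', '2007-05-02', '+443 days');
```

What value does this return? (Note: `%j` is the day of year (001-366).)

200

First apply '+443 days': 2007-05-02 → 2008-07-18.
Day-of-year for 2008-07-18: days since 2008-01-01 inclusive = 200, zero-padded to 200.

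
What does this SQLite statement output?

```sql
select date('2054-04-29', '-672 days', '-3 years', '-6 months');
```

Applying '-672 days' to 2054-04-29: counting 672 days back gives 2052-06-26.
Adding -3 years to 2052-06-26 gives 2049-06-26.
Adding -6 months to 2049-06-26 gives 2048-12-26.

2048-12-26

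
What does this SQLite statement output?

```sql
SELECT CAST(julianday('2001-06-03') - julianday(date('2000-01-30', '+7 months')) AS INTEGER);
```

Adding +7 months to 2000-01-30 gives 2000-08-30.
1 day remains in August 2000 after the 30th (31 − 30).
Full months from September 2000 through May 2001 contribute their day counts.
Then 3 days into June 2001.
Total: 1 + 30 + 31 + 30 + 31 + 31 + 28 + 31 + 30 + 31 + 3 = 277.

277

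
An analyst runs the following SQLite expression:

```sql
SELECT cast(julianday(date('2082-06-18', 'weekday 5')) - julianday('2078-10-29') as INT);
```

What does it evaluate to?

`weekday 5` advances to the next Friday; 2082-06-18 is a Thursday, so it moves forward to 2082-06-19.
2 days remain in October 2078 after the 29th (31 − 29).
Full months from November 2078 through May 2082 contribute their day counts.
Then 19 days into June 2082.
Total: 2 + 30 + 31 + 31 + 28 + 31 + 30 + 31 + 30 + 31 + 31 + 30 + 31 + 30 + 31 + 31 + 29 + 31 + 30 + 31 + 30 + 31 + 31 + 30 + 31 + 30 + 31 + 31 + 28 + 31 + 30 + 31 + 30 + 31 + 31 + 30 + 31 + 30 + 31 + 31 + 28 + 31 + 30 + 31 + 19 = 1329.

1329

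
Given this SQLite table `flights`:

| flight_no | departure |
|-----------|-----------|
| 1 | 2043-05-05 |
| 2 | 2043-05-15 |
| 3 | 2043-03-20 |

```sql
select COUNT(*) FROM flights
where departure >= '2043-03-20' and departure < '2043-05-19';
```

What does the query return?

Rows in [2043-03-20, 2043-05-19): 2043-05-05, 2043-05-15, 2043-03-20 → 3 rows.

3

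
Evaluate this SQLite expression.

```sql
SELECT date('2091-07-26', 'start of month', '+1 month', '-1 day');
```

2091-07-31

`start of month` rewinds 2091-07-26 to 2091-07-01.
Adding +1 month to 2091-07-01 gives 2091-08-01.
Going back 1 day from 2091-08-01 reaches 2091-07-31 (last day of July, 31 days).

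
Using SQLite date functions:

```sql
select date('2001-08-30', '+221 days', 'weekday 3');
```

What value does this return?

2002-04-10

Applying '+221 days' to 2001-08-30: counting 221 days forward gives 2002-04-08.
`weekday 3` advances to the next Wednesday; 2002-04-08 is a Monday, so it moves forward to 2002-04-10.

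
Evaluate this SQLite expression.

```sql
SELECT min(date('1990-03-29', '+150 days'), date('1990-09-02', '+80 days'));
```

1990-08-26

date('1990-03-29', '+150 days') → 1990-08-26.
date('1990-09-02', '+80 days') → 1990-11-21.
Earlier of the two is 1990-08-26.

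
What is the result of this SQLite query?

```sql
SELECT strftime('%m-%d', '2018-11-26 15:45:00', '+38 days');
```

01-03

First apply '+38 days': 2018-11-26 15:45:00 → 2019-01-03 15:45:00.
`%m-%d` extracts the month-day: 01-03.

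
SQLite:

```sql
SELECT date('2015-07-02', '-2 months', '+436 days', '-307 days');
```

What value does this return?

Adding -2 months to 2015-07-02 gives 2015-05-02.
Applying '+436 days' to 2015-05-02: counting 436 days forward gives 2016-07-11.
Applying '-307 days' to 2016-07-11: counting 307 days back gives 2015-09-08.

2015-09-08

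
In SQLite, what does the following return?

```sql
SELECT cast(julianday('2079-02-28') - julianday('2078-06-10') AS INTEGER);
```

20 days remain in June 2078 after the 10th (30 − 10).
Full months from July 2078 through January 2079 contribute their day counts.
Then 28 days into February 2079.
Total: 20 + 31 + 31 + 30 + 31 + 30 + 31 + 31 + 28 = 263.

263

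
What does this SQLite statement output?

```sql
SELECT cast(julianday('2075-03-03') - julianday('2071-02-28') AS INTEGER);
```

1464

0 days remain in February 2071 after the 28th (28 − 28).
Full months from March 2071 through February 2075 contribute their day counts.
Then 3 days into March 2075.
Total: 0 + 31 + 30 + 31 + 30 + 31 + 31 + 30 + 31 + 30 + 31 + 31 + 29 + 31 + 30 + 31 + 30 + 31 + 31 + 30 + 31 + 30 + 31 + 31 + 28 + 31 + 30 + 31 + 30 + 31 + 31 + 30 + 31 + 30 + 31 + 31 + 28 + 31 + 30 + 31 + 30 + 31 + 31 + 30 + 31 + 30 + 31 + 31 + 28 + 3 = 1464.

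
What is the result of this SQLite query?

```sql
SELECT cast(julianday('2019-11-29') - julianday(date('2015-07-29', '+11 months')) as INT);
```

Adding +11 months to 2015-07-29 gives 2016-06-29.
1 day remains in June 2016 after the 29th (30 − 29).
Full months from July 2016 through October 2019 contribute their day counts.
Then 29 days into November 2019.
Total: 1 + 31 + 31 + 30 + 31 + 30 + 31 + 31 + 28 + 31 + 30 + 31 + 30 + 31 + 31 + 30 + 31 + 30 + 31 + 31 + 28 + 31 + 30 + 31 + 30 + 31 + 31 + 30 + 31 + 30 + 31 + 31 + 28 + 31 + 30 + 31 + 30 + 31 + 31 + 30 + 31 + 29 = 1248.

1248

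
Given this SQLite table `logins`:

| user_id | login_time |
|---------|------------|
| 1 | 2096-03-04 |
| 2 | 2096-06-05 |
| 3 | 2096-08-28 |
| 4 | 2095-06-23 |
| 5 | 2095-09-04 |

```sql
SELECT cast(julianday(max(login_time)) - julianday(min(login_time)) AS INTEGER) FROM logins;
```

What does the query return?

MIN = 2095-06-23, MAX = 2096-08-28.
7 days remain in June 2095 after the 23rd (30 − 23).
Full months from July 2095 through July 2096 contribute their day counts.
Then 28 days into August 2096.
Total: 7 + 31 + 31 + 30 + 31 + 30 + 31 + 31 + 29 + 31 + 30 + 31 + 30 + 31 + 28 = 432.

432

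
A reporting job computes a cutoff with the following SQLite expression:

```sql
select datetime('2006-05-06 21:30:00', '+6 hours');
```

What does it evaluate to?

2006-05-07 03:30:00

+6 hours from 2006-05-06 21:30:00 is 2006-05-07 03:30:00 (crosses midnight).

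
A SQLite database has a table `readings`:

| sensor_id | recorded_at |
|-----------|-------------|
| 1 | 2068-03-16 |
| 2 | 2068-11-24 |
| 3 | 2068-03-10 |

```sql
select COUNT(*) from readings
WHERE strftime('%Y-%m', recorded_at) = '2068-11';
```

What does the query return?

1

Rows with year-month 2068-11: 2068-11-24 → 1.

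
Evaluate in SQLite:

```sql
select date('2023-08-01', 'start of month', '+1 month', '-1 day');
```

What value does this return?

`start of month` rewinds 2023-08-01 to 2023-08-01.
Adding +1 month to 2023-08-01 gives 2023-09-01.
Going back 1 day from 2023-09-01 reaches 2023-08-31 (last day of August, 31 days).

2023-08-31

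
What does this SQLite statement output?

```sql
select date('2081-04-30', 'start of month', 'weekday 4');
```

2081-04-03

`start of month` rewinds 2081-04-30 to 2081-04-01.
`weekday 4` advances to the next Thursday; 2081-04-01 is a Tuesday, so it moves forward to 2081-04-03.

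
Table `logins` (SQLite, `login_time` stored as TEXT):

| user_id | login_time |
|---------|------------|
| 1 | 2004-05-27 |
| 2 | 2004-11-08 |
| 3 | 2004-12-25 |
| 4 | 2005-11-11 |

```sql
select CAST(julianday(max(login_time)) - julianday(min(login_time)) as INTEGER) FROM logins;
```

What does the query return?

533

MIN = 2004-05-27, MAX = 2005-11-11.
4 days remain in May 2004 after the 27th (31 − 27).
Full months from June 2004 through October 2005 contribute their day counts.
Then 11 days into November 2005.
Total: 4 + 30 + 31 + 31 + 30 + 31 + 30 + 31 + 31 + 28 + 31 + 30 + 31 + 30 + 31 + 31 + 30 + 31 + 11 = 533.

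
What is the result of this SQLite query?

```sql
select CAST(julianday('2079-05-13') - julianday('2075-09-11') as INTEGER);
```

1340

19 days remain in September 2075 after the 11th (30 − 11).
Full months from October 2075 through April 2079 contribute their day counts.
Then 13 days into May 2079.
Total: 19 + 31 + 30 + 31 + 31 + 29 + 31 + 30 + 31 + 30 + 31 + 31 + 30 + 31 + 30 + 31 + 31 + 28 + 31 + 30 + 31 + 30 + 31 + 31 + 30 + 31 + 30 + 31 + 31 + 28 + 31 + 30 + 31 + 30 + 31 + 31 + 30 + 31 + 30 + 31 + 31 + 28 + 31 + 30 + 13 = 1340.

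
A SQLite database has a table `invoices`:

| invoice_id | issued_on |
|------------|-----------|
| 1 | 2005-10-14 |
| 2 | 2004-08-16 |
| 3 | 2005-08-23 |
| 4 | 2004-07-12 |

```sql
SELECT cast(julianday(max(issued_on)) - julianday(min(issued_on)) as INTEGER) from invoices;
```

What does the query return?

459

MIN = 2004-07-12, MAX = 2005-10-14.
19 days remain in July 2004 after the 12th (31 − 12).
Full months from August 2004 through September 2005 contribute their day counts.
Then 14 days into October 2005.
Total: 19 + 31 + 30 + 31 + 30 + 31 + 31 + 28 + 31 + 30 + 31 + 30 + 31 + 31 + 30 + 14 = 459.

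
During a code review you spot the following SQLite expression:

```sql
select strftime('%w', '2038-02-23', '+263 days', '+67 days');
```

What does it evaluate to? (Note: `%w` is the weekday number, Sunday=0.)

First apply '+263 days', '+67 days': 2038-02-23 → 2039-01-19.
2039-01-19 is a Wednesday; with Sunday=0 that is 3.

3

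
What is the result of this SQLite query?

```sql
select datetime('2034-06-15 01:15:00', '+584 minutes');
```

584 minutes = 9h 44m; +584 minutes from 2034-06-15 01:15:00 is 2034-06-15 10:59:00.

2034-06-15 10:59:00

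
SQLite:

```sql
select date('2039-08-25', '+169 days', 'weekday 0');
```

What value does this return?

2040-02-12

Applying '+169 days' to 2039-08-25: counting 169 days forward gives 2040-02-10.
`weekday 0` advances to the next Sunday; 2040-02-10 is a Friday, so it moves forward to 2040-02-12.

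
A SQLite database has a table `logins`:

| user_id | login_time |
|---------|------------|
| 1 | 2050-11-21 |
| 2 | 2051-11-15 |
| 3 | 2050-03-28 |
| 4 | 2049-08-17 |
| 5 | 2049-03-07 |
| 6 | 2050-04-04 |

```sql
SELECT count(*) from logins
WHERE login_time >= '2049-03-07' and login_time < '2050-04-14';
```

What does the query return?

4

Rows in [2049-03-07, 2050-04-14): 2050-03-28, 2049-08-17, 2049-03-07, 2050-04-04 → 4 rows.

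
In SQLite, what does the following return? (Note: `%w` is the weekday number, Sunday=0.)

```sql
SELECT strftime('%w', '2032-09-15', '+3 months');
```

First apply '+3 months': 2032-09-15 → 2032-12-15.
2032-12-15 is a Wednesday; with Sunday=0 that is 3.

3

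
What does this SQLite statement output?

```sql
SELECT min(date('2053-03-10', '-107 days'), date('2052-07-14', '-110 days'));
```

2052-03-26

date('2053-03-10', '-107 days') → 2052-11-23.
date('2052-07-14', '-110 days') → 2052-03-26.
Earlier of the two is 2052-03-26.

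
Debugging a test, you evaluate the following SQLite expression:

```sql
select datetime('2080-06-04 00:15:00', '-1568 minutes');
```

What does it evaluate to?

1568 minutes = 26h 8m; -1568 minutes from 2080-06-04 00:15:00 is 2080-06-02 22:07:00 (crosses midnight).

2080-06-02 22:07:00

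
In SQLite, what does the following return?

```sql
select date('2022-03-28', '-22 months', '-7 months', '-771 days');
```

Adding -22 months to 2022-03-28 gives 2020-05-28.
Adding -7 months to 2020-05-28 gives 2019-10-28.
Applying '-771 days' to 2019-10-28: counting 771 days back gives 2017-09-17.

2017-09-17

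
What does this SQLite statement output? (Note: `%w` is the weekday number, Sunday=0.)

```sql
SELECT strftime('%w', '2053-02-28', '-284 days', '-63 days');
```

1

First apply '-284 days', '-63 days': 2053-02-28 → 2052-03-18.
2052-03-18 is a Monday; with Sunday=0 that is 1.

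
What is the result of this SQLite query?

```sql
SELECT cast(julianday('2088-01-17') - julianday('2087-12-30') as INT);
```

18

1 day remains in December 2087 after the 30th (31 − 30).
Then 17 days into January 2088.
Total: 1 + 17 = 18.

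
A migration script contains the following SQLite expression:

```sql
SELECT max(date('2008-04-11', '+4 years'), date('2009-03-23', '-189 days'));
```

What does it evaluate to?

2012-04-11

date('2008-04-11', '+4 years') → 2012-04-11.
date('2009-03-23', '-189 days') → 2008-09-15.
Later of the two is 2012-04-11.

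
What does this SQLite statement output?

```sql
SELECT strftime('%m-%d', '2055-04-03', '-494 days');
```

11-25

First apply '-494 days': 2055-04-03 → 2053-11-25.
`%m-%d` extracts the month-day: 11-25.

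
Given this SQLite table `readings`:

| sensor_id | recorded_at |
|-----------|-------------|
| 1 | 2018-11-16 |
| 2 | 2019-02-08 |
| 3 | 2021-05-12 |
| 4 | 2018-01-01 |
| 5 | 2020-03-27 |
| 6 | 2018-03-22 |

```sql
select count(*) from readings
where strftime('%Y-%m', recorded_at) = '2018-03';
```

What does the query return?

Rows with year-month 2018-03: 2018-03-22 → 1.

1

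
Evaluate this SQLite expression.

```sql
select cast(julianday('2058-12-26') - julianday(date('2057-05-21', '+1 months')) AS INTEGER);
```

553

Adding +1 month to 2057-05-21 gives 2057-06-21.
9 days remain in June 2057 after the 21st (30 − 21).
Full months from July 2057 through November 2058 contribute their day counts.
Then 26 days into December 2058.
Total: 9 + 31 + 31 + 30 + 31 + 30 + 31 + 31 + 28 + 31 + 30 + 31 + 30 + 31 + 31 + 30 + 31 + 30 + 26 = 553.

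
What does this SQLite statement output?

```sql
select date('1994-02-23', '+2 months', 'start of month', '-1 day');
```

1994-03-31

Adding +2 months to 1994-02-23 gives 1994-04-23.
`start of month` rewinds 1994-04-23 to 1994-04-01.
Going back 1 day from 1994-04-01 reaches 1994-03-31 (last day of March, 31 days).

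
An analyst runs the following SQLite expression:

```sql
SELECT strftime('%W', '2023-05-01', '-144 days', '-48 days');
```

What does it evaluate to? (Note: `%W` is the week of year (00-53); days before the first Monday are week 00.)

42

First apply '-144 days', '-48 days': 2023-05-01 → 2022-10-21.
2022-10-21 is a Friday. SQLite's %W counts Mondays since the year started; the result is 42.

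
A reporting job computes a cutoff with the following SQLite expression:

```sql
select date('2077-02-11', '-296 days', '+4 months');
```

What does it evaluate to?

Applying '-296 days' to 2077-02-11: counting 296 days back gives 2076-04-21.
Adding +4 months to 2076-04-21 gives 2076-08-21.

2076-08-21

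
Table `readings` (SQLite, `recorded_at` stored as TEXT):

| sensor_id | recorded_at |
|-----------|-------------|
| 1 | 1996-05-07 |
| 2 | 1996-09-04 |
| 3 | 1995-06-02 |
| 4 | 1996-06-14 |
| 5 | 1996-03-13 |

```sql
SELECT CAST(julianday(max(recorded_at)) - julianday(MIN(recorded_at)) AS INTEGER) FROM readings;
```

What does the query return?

460

MIN = 1995-06-02, MAX = 1996-09-04.
28 days remain in June 1995 after the 2nd (30 − 2).
Full months from July 1995 through August 1996 contribute their day counts.
Then 4 days into September 1996.
Total: 28 + 31 + 31 + 30 + 31 + 30 + 31 + 31 + 29 + 31 + 30 + 31 + 30 + 31 + 31 + 4 = 460.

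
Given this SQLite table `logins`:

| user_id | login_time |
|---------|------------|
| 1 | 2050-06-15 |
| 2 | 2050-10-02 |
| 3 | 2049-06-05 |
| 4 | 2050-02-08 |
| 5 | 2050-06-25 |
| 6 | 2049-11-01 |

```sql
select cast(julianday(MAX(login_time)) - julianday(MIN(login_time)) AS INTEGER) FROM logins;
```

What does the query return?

484

MIN = 2049-06-05, MAX = 2050-10-02.
25 days remain in June 2049 after the 5th (30 − 5).
Full months from July 2049 through September 2050 contribute their day counts.
Then 2 days into October 2050.
Total: 25 + 31 + 31 + 30 + 31 + 30 + 31 + 31 + 28 + 31 + 30 + 31 + 30 + 31 + 31 + 30 + 2 = 484.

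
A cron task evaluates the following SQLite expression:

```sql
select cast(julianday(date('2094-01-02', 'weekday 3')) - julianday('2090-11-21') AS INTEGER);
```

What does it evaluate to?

`weekday 3` advances to the next Wednesday; 2094-01-02 is a Saturday, so it moves forward to 2094-01-06.
9 days remain in November 2090 after the 21st (30 − 21).
Full months from December 2090 through December 2093 contribute their day counts.
Then 6 days into January 2094.
Total: 9 + 31 + 31 + 28 + 31 + 30 + 31 + 30 + 31 + 31 + 30 + 31 + 30 + 31 + 31 + 29 + 31 + 30 + 31 + 30 + 31 + 31 + 30 + 31 + 30 + 31 + 31 + 28 + 31 + 30 + 31 + 30 + 31 + 31 + 30 + 31 + 30 + 31 + 6 = 1142.

1142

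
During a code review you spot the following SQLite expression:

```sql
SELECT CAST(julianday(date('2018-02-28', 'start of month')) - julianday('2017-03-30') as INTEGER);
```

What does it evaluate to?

308

`start of month` rewinds 2018-02-28 to 2018-02-01.
1 day remains in March 2017 after the 30th (31 − 30).
Full months from April 2017 through January 2018 contribute their day counts.
Then 1 day into February 2018.
Total: 1 + 30 + 31 + 30 + 31 + 31 + 30 + 31 + 30 + 31 + 31 + 1 = 308.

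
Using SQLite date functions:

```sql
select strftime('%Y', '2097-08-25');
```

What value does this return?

`%Y` extracts the 4-digit year: 2097.

2097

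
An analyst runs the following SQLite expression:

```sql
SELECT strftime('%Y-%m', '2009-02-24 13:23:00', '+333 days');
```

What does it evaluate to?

First apply '+333 days': 2009-02-24 13:23:00 → 2010-01-23 13:23:00.
`%Y-%m` extracts the year-month: 2010-01.

2010-01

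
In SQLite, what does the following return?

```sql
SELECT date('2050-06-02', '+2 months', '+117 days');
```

2050-11-27

Adding +2 months to 2050-06-02 gives 2050-08-02.
Applying '+117 days' to 2050-08-02: counting 117 days forward gives 2050-11-27.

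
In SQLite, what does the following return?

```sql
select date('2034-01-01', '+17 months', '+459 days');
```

2036-09-02

Adding +17 months to 2034-01-01 gives 2035-06-01.
Applying '+459 days' to 2035-06-01: counting 459 days forward gives 2036-09-02.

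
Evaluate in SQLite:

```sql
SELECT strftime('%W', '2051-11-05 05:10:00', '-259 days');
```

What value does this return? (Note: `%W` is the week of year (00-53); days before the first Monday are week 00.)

07

First apply '-259 days': 2051-11-05 05:10:00 → 2051-02-19 05:10:00.
2051-02-19 is a Sunday. SQLite's %W counts Mondays since the year started; the result is 07.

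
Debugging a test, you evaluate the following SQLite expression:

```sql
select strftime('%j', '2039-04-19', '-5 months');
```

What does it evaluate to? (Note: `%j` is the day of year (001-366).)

First apply '-5 months': 2039-04-19 → 2038-11-19.
Day-of-year for 2038-11-19: days since 2038-01-01 inclusive = 323, zero-padded to 323.

323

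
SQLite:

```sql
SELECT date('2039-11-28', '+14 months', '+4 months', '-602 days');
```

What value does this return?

2039-10-04

Adding +14 months to 2039-11-28 gives 2041-01-28.
Adding +4 months to 2041-01-28 gives 2041-05-28.
Applying '-602 days' to 2041-05-28: counting 602 days back gives 2039-10-04.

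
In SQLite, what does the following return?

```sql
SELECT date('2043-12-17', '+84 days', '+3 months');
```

2044-06-10

Applying '+84 days' to 2043-12-17: counting 84 days forward gives 2044-03-10.
Adding +3 months to 2044-03-10 gives 2044-06-10.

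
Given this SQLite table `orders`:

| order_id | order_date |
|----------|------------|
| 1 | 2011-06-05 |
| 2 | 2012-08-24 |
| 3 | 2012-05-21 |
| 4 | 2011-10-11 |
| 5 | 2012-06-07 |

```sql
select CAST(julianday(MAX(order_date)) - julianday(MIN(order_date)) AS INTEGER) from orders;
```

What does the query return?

446

MIN = 2011-06-05, MAX = 2012-08-24.
25 days remain in June 2011 after the 5th (30 − 5).
Full months from July 2011 through July 2012 contribute their day counts.
Then 24 days into August 2012.
Total: 25 + 31 + 31 + 30 + 31 + 30 + 31 + 31 + 29 + 31 + 30 + 31 + 30 + 31 + 24 = 446.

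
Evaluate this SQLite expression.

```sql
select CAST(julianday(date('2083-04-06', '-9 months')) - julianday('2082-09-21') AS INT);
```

Adding -9 months to 2083-04-06 gives 2082-07-06.
25 days remain in July 2082 after the 6th (31 − 6).
August 2082: 31 days.
Then 21 days into September 2082.
Total: 25 + 31 + 21 = 77.
The subtraction is earlier − later, so the result is −77 → -77.

-77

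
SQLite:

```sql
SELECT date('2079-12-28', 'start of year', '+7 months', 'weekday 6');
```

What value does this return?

`start of year` rewinds 2079-12-28 to 2079-01-01.
Adding +7 months to 2079-01-01 gives 2079-08-01.
`weekday 6` advances to the next Saturday; 2079-08-01 is a Tuesday, so it moves forward to 2079-08-05.

2079-08-05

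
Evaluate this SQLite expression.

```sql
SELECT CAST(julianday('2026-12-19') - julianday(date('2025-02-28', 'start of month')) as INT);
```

`start of month` rewinds 2025-02-28 to 2025-02-01.
27 days remain in February 2025 after the 1st (28 − 1).
Full months from March 2025 through November 2026 contribute their day counts.
Then 19 days into December 2026.
Total: 27 + 31 + 30 + 31 + 30 + 31 + 31 + 30 + 31 + 30 + 31 + 31 + 28 + 31 + 30 + 31 + 30 + 31 + 31 + 30 + 31 + 30 + 19 = 686.

686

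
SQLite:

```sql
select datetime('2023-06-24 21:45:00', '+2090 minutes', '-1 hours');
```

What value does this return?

2090 minutes = 34h 50m; +2090 minutes from 2023-06-24 21:45:00 is 2023-06-26 08:35:00 (crosses midnight).
-1 hours from 2023-06-26 08:35:00 is 2023-06-26 07:35:00.

2023-06-26 07:35:00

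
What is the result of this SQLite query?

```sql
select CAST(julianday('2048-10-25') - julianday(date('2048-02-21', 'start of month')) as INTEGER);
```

`start of month` rewinds 2048-02-21 to 2048-02-01.
28 days remain in February 2048 after the 1st (29 − 1).
Full months from March 2048 through September 2048 contribute their day counts.
Then 25 days into October 2048.
Total: 28 + 31 + 30 + 31 + 30 + 31 + 31 + 30 + 25 = 267.

267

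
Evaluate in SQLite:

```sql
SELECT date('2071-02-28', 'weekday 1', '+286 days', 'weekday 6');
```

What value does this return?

2071-12-19

`weekday 1` advances to the next Monday; 2071-02-28 is a Saturday, so it moves forward to 2071-03-02.
Applying '+286 days' to 2071-03-02: counting 286 days forward gives 2071-12-13.
`weekday 6` advances to the next Saturday; 2071-12-13 is a Sunday, so it moves forward to 2071-12-19.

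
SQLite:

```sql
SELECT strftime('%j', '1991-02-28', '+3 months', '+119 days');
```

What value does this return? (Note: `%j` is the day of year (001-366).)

267

First apply '+3 months', '+119 days': 1991-02-28 → 1991-09-24.
Day-of-year for 1991-09-24: days since 1991-01-01 inclusive = 267, zero-padded to 267.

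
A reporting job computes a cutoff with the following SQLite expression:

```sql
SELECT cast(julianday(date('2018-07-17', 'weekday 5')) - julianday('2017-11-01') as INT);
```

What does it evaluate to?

261

`weekday 5` advances to the next Friday; 2018-07-17 is a Tuesday, so it moves forward to 2018-07-20.
29 days remain in November 2017 after the 1st (30 − 1).
Full months from December 2017 through June 2018 contribute their day counts.
Then 20 days into July 2018.
Total: 29 + 31 + 31 + 28 + 31 + 30 + 31 + 30 + 20 = 261.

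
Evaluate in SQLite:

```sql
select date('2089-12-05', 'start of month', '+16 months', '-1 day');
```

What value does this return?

`start of month` rewinds 2089-12-05 to 2089-12-01.
Adding +16 months to 2089-12-01 gives 2091-04-01.
Going back 1 day from 2091-04-01 reaches 2091-03-31 (last day of March, 31 days).

2091-03-31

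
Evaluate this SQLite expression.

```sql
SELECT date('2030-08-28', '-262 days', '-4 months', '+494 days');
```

Applying '-262 days' to 2030-08-28: counting 262 days back gives 2029-12-09.
Adding -4 months to 2029-12-09 gives 2029-08-09.
Applying '+494 days' to 2029-08-09: counting 494 days forward gives 2030-12-16.

2030-12-16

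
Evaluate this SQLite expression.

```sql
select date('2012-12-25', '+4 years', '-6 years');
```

Adding +4 years to 2012-12-25 gives 2016-12-25.
Adding -6 years to 2016-12-25 gives 2010-12-25.

2010-12-25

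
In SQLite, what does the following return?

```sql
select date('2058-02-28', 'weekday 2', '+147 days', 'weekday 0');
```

`weekday 2` advances to the next Tuesday; 2058-02-28 is a Thursday, so it moves forward to 2058-03-05.
Applying '+147 days' to 2058-03-05: counting 147 days forward gives 2058-07-30.
`weekday 0` advances to the next Sunday; 2058-07-30 is a Tuesday, so it moves forward to 2058-08-04.

2058-08-04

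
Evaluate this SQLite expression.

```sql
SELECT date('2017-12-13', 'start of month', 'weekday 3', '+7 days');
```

2017-12-13

`start of month` rewinds 2017-12-13 to 2017-12-01.
`weekday 3` advances to the next Wednesday; 2017-12-01 is a Friday, so it moves forward to 2017-12-06.
Advancing 7 more days within December lands on 2017-12-13.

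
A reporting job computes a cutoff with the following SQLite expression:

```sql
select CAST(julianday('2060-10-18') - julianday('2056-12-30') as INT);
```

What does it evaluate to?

1 day remains in December 2056 after the 30th (31 − 30).
Full months from January 2057 through September 2060 contribute their day counts.
Then 18 days into October 2060.
Total: 1 + 31 + 28 + 31 + 30 + 31 + 30 + 31 + 31 + 30 + 31 + 30 + 31 + 31 + 28 + 31 + 30 + 31 + 30 + 31 + 31 + 30 + 31 + 30 + 31 + 31 + 28 + 31 + 30 + 31 + 30 + 31 + 31 + 30 + 31 + 30 + 31 + 31 + 29 + 31 + 30 + 31 + 30 + 31 + 31 + 30 + 18 = 1388.

1388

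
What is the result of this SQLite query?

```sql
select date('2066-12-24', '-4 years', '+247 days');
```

Adding -4 years to 2066-12-24 gives 2062-12-24.
Applying '+247 days' to 2062-12-24: counting 247 days forward gives 2063-08-28.

2063-08-28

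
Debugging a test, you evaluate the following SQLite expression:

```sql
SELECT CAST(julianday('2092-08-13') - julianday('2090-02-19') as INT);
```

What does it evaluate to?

906

9 days remain in February 2090 after the 19th (28 − 19).
Full months from March 2090 through July 2092 contribute their day counts.
Then 13 days into August 2092.
Total: 9 + 31 + 30 + 31 + 30 + 31 + 31 + 30 + 31 + 30 + 31 + 31 + 28 + 31 + 30 + 31 + 30 + 31 + 31 + 30 + 31 + 30 + 31 + 31 + 29 + 31 + 30 + 31 + 30 + 31 + 13 = 906.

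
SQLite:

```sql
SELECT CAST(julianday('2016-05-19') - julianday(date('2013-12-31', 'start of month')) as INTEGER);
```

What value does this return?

`start of month` rewinds 2013-12-31 to 2013-12-01.
30 days remain in December 2013 after the 1st (31 − 1).
Full months from January 2014 through April 2016 contribute their day counts.
Then 19 days into May 2016.
Total: 30 + 31 + 28 + 31 + 30 + 31 + 30 + 31 + 31 + 30 + 31 + 30 + 31 + 31 + 28 + 31 + 30 + 31 + 30 + 31 + 31 + 30 + 31 + 30 + 31 + 31 + 29 + 31 + 30 + 19 = 900.

900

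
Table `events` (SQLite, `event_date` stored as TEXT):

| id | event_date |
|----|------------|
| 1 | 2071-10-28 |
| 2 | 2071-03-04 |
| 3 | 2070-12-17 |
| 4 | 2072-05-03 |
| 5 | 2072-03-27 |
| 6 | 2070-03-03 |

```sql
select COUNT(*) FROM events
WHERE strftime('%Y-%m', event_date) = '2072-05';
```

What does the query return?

Rows with year-month 2072-05: 2072-05-03 → 1.

1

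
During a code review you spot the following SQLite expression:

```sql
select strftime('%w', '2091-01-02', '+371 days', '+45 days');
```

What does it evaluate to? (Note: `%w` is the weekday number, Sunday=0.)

5

First apply '+371 days', '+45 days': 2091-01-02 → 2092-02-22.
2092-02-22 is a Friday; with Sunday=0 that is 5.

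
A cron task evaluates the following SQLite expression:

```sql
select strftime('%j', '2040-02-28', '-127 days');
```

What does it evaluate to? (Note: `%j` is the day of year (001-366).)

297

First apply '-127 days': 2040-02-28 → 2039-10-24.
Day-of-year for 2039-10-24: days since 2039-01-01 inclusive = 297, zero-padded to 297.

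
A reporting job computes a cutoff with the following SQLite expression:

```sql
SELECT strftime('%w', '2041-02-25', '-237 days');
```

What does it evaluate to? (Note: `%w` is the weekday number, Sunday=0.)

First apply '-237 days': 2041-02-25 → 2040-07-03.
2040-07-03 is a Tuesday; with Sunday=0 that is 2.

2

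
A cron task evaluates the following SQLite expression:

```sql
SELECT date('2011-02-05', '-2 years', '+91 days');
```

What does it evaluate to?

2009-05-07

Adding -2 years to 2011-02-05 gives 2009-02-05.
Applying '+91 days' to 2009-02-05: counting 91 days forward gives 2009-05-07.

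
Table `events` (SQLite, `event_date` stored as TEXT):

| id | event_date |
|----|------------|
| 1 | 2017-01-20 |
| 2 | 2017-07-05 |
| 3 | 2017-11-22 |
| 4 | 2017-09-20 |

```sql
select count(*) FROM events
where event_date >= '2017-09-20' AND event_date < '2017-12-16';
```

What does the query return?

Rows in [2017-09-20, 2017-12-16): 2017-11-22, 2017-09-20 → 2 rows.

2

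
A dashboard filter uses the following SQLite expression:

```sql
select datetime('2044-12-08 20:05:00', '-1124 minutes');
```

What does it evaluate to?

2044-12-08 01:21:00

1124 minutes = 18h 44m; -1124 minutes from 2044-12-08 20:05:00 is 2044-12-08 01:21:00.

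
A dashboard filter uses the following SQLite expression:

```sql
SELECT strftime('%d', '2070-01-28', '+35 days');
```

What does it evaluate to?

First apply '+35 days': 2070-01-28 → 2070-03-04.
`%d` extracts the 2-digit day of month: 04.

04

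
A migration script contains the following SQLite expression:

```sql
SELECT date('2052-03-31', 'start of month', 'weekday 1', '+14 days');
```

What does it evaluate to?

2052-03-18

`start of month` rewinds 2052-03-31 to 2052-03-01.
`weekday 1` advances to the next Monday; 2052-03-01 is a Friday, so it moves forward to 2052-03-04.
Advancing 14 more days within March lands on 2052-03-18.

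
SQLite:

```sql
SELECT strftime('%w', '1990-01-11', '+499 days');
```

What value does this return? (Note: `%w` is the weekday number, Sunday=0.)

First apply '+499 days': 1990-01-11 → 1991-05-25.
1991-05-25 is a Saturday; with Sunday=0 that is 6.

6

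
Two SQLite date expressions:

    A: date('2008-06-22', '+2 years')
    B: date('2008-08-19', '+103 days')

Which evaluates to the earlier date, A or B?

A = 2010-06-22.
B = 2008-11-30.
B is earlier.

B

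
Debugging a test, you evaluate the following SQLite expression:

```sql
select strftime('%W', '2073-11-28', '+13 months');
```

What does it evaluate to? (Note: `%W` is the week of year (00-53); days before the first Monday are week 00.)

First apply '+13 months': 2073-11-28 → 2074-12-28.
2074-12-28 is a Friday. SQLite's %W counts Mondays since the year started; the result is 52.

52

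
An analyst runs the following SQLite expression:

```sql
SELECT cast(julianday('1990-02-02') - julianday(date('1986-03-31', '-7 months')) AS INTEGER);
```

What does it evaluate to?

1616

Adding -7 months to 1986-03-31 gives 1985-08-31.
0 days remain in August 1985 after the 31st (31 − 31).
Full months from September 1985 through January 1990 contribute their day counts.
Then 2 days into February 1990.
Total: 0 + 30 + 31 + 30 + 31 + 31 + 28 + 31 + 30 + 31 + 30 + 31 + 31 + 30 + 31 + 30 + 31 + 31 + 28 + 31 + 30 + 31 + 30 + 31 + 31 + 30 + 31 + 30 + 31 + 31 + 29 + 31 + 30 + 31 + 30 + 31 + 31 + 30 + 31 + 30 + 31 + 31 + 28 + 31 + 30 + 31 + 30 + 31 + 31 + 30 + 31 + 30 + 31 + 31 + 2 = 1616.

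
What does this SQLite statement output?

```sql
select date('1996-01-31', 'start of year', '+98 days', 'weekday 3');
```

1996-04-10

`start of year` rewinds 1996-01-31 to 1996-01-01.
Applying '+98 days' to 1996-01-01: counting 98 days forward gives 1996-04-08.
`weekday 3` advances to the next Wednesday; 1996-04-08 is a Monday, so it moves forward to 1996-04-10.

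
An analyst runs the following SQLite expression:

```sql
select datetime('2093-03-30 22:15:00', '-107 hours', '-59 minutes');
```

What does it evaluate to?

-107 hours from 2093-03-30 22:15:00 is 2093-03-26 11:15:00 (crosses midnight).
-59 minutes from 2093-03-26 11:15:00 is 2093-03-26 10:16:00.

2093-03-26 10:16:00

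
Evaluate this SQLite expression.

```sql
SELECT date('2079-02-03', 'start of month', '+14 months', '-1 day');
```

`start of month` rewinds 2079-02-03 to 2079-02-01.
Adding +14 months to 2079-02-01 gives 2080-04-01.
Going back 1 day from 2080-04-01 reaches 2080-03-31 (last day of March, 31 days).

2080-03-31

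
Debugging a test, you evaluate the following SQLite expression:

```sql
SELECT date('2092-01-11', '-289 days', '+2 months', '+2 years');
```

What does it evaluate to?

2093-05-28

Applying '-289 days' to 2092-01-11: counting 289 days back gives 2091-03-28.
Adding +2 months to 2091-03-28 gives 2091-05-28.
Adding +2 years to 2091-05-28 gives 2093-05-28.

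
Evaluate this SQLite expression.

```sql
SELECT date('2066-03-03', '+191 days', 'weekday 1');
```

Applying '+191 days' to 2066-03-03: counting 191 days forward gives 2066-09-10.
`weekday 1` advances to the next Monday; 2066-09-10 is a Friday, so it moves forward to 2066-09-13.

2066-09-13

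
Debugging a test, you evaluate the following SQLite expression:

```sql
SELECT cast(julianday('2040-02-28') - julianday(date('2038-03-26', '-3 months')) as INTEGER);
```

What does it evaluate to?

794

Adding -3 months to 2038-03-26 gives 2037-12-26.
5 days remain in December 2037 after the 26th (31 − 26).
Full months from January 2038 through January 2040 contribute their day counts.
Then 28 days into February 2040.
Total: 5 + 31 + 28 + 31 + 30 + 31 + 30 + 31 + 31 + 30 + 31 + 30 + 31 + 31 + 28 + 31 + 30 + 31 + 30 + 31 + 31 + 30 + 31 + 30 + 31 + 31 + 28 = 794.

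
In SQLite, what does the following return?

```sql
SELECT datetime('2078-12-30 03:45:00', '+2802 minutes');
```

2802 minutes = 46h 42m; +2802 minutes from 2078-12-30 03:45:00 is 2079-01-01 02:27:00 (crosses midnight).

2079-01-01 02:27:00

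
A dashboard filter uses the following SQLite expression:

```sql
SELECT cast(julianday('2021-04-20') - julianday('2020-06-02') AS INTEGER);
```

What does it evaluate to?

28 days remain in June 2020 after the 2nd (30 − 2).
Full months from July 2020 through March 2021 contribute their day counts.
Then 20 days into April 2021.
Total: 28 + 31 + 31 + 30 + 31 + 30 + 31 + 31 + 28 + 31 + 20 = 322.

322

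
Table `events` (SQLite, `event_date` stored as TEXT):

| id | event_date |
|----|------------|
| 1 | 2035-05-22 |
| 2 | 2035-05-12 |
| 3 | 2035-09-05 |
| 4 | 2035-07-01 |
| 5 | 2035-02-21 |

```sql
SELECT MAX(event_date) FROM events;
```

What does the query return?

2035-09-05

MAX over {2035-02-21, 2035-05-12, 2035-05-22, 2035-07-01, 2035-09-05}.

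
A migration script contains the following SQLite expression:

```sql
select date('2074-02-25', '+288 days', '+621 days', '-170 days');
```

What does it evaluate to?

2076-03-05

Applying '+288 days' to 2074-02-25: counting 288 days forward gives 2074-12-10.
Applying '+621 days' to 2074-12-10: counting 621 days forward gives 2076-08-22.
Applying '-170 days' to 2076-08-22: counting 170 days back gives 2076-03-05.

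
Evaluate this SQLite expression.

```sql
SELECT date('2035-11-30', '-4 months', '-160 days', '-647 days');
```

2033-05-14

Adding -4 months to 2035-11-30 gives 2035-07-30.
Applying '-160 days' to 2035-07-30: counting 160 days back gives 2035-02-20.
Applying '-647 days' to 2035-02-20: counting 647 days back gives 2033-05-14.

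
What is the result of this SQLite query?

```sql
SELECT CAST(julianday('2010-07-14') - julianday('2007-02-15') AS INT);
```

13 days remain in February 2007 after the 15th (28 − 15).
Full months from March 2007 through June 2010 contribute their day counts.
Then 14 days into July 2010.
Total: 13 + 31 + 30 + 31 + 30 + 31 + 31 + 30 + 31 + 30 + 31 + 31 + 29 + 31 + 30 + 31 + 30 + 31 + 31 + 30 + 31 + 30 + 31 + 31 + 28 + 31 + 30 + 31 + 30 + 31 + 31 + 30 + 31 + 30 + 31 + 31 + 28 + 31 + 30 + 31 + 30 + 14 = 1245.

1245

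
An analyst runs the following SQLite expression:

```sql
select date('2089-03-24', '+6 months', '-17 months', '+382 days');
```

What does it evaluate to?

2089-05-11

Adding +6 months to 2089-03-24 gives 2089-09-24.
Adding -17 months to 2089-09-24 gives 2088-04-24.
Applying '+382 days' to 2088-04-24: counting 382 days forward gives 2089-05-11.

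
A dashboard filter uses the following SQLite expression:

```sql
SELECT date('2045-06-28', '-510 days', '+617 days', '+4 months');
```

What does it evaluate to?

Applying '-510 days' to 2045-06-28: counting 510 days back gives 2044-02-04.
Applying '+617 days' to 2044-02-04: counting 617 days forward gives 2045-10-13.
Adding +4 months to 2045-10-13 gives 2046-02-13.

2046-02-13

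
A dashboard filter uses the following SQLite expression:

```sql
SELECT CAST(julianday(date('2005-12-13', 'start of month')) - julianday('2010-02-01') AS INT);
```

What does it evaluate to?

`start of month` rewinds 2005-12-13 to 2005-12-01.
30 days remain in December 2005 after the 1st (31 − 1).
Full months from January 2006 through January 2010 contribute their day counts.
Then 1 day into February 2010.
Total: 30 + 31 + 28 + 31 + 30 + 31 + 30 + 31 + 31 + 30 + 31 + 30 + 31 + 31 + 28 + 31 + 30 + 31 + 30 + 31 + 31 + 30 + 31 + 30 + 31 + 31 + 29 + 31 + 30 + 31 + 30 + 31 + 31 + 30 + 31 + 30 + 31 + 31 + 28 + 31 + 30 + 31 + 30 + 31 + 31 + 30 + 31 + 30 + 31 + 31 + 1 = 1523.
The subtraction is earlier − later, so the result is −1523 → -1523.

-1523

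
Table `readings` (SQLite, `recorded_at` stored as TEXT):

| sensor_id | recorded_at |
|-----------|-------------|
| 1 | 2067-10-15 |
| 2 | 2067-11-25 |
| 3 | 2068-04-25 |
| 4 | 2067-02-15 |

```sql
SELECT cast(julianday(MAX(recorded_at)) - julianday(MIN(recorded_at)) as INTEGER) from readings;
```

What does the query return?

435

MIN = 2067-02-15, MAX = 2068-04-25.
13 days remain in February 2067 after the 15th (28 − 15).
Full months from March 2067 through March 2068 contribute their day counts.
Then 25 days into April 2068.
Total: 13 + 31 + 30 + 31 + 30 + 31 + 31 + 30 + 31 + 30 + 31 + 31 + 29 + 31 + 25 = 435.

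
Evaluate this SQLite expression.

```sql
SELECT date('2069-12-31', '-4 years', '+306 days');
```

Adding -4 years to 2069-12-31 gives 2065-12-31.
Applying '+306 days' to 2065-12-31: counting 306 days forward gives 2066-11-02.

2066-11-02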